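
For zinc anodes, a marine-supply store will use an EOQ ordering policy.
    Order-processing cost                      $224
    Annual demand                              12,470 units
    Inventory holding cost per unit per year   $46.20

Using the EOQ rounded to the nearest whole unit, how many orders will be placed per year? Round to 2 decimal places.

2DS/H = 2·12,470·224/46.2 = 120,921.21
EOQ = √120,921.21 ≈ 347.74 → Q = 348
Orders per year = D/Q = 12,470 / 348 = 35.833

35.83 orders per year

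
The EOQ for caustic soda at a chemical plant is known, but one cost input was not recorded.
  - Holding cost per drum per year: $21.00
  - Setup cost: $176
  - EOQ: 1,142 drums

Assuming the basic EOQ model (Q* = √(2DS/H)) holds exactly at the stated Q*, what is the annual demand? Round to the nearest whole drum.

From Q* = √(2DS/H) ⇒ Q*² = 2DS/H.
D = Q²H / (2S) = 1,142² × 21 / (2 × 176) = 77,805.24

77,805 drums per year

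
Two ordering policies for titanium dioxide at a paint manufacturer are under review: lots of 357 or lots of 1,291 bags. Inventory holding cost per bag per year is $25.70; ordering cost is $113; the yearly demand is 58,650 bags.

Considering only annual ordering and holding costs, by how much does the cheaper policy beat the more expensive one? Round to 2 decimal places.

TC(Q) = (D/Q)S + (Q/2)H
TC(357) = (58,650/357)×113 + (357/2)×25.7 = $23,151.74
TC(1,291) = (58,650/1,291)×113 + (1,291/2)×25.7 = $21,722.93
Cheaper: Q = 1,291.  Difference = $1,428.81

$1,428.81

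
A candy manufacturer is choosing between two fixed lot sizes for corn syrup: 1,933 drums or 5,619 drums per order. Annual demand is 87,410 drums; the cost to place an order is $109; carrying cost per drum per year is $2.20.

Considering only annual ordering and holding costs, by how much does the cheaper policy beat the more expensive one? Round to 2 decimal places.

Annual cost at Q: ordering D·S/Q plus holding Q·H/2.
TC(1,933) = (87,410/1,933)×109 + (1,933/2)×2.2 = $7,055.27
TC(5,619) = (87,410/5,619)×109 + (5,619/2)×2.2 = $7,876.52
Cheaper: Q = 1,933.  Difference = $821.25

$821.25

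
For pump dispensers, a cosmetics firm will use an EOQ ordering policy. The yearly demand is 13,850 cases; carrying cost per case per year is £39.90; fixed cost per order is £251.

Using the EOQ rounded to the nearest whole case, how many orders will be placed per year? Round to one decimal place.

33.2 orders per year

Q* = √(2·D·S / H) = √(2·13,850·251 / 39.9) = √174,253.1 ≈ 417.44 → Q = 417
N = D/Q = 13,850/417 ≈ 33.213 orders/yr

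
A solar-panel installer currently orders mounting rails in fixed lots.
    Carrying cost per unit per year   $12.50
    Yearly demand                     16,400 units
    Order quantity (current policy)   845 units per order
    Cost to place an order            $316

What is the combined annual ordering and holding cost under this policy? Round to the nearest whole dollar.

Orders/yr = 16,400/845 = 19.408; ordering cost = 19.408 × $316 = $6,133.02
Average inventory = 845/2 = 422.5; holding cost = 422.5 × $12.5 = $5,281.25
Total = $6,133.02 + $5,281.25 = $11,414.27

$11,414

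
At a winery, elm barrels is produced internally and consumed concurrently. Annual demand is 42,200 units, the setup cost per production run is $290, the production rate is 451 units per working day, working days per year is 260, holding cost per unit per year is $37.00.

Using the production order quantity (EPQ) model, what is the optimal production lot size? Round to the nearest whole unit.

1,017 units

d = 42,200/260 = 162.3077 units/day;  effective holding cost H(1 − d/p) = 37·(1 − 162.3077/451) = 23.68429
Q* = √(2DS / H_eff) = √(2·42,200·290 / 23.68429) ≈ 1,016.58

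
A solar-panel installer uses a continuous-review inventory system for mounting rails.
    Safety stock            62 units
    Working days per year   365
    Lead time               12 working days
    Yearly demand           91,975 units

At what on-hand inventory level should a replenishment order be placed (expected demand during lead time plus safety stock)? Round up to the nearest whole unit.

3,086 units

Daily demand d = 91,975 / 365 = 251.986 units/day
Demand during lead time = 251.986 × 12 = 3,023.84
Reorder point = 3,023.84 + 62 = 3,085.84 → round up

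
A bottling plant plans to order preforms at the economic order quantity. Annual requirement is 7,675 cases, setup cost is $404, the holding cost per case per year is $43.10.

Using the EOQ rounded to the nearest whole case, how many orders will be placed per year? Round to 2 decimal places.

20.25 orders per year

2DS/H = 2·7,675·404/43.1 = 143,883.99
EOQ = √143,883.99 ≈ 379.32 → Q = 379
Orders per year = D/Q = 7,675 / 379 = 20.251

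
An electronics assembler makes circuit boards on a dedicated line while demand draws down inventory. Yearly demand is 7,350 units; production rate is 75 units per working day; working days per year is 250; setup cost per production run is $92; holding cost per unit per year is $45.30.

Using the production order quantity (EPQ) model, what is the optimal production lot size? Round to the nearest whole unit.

Daily demand d = 7,350/250 = 29.400; p = 75; 1 − d/p = 0.60800
EPQ = √(2DS / (H(1 − d/p)))
    = √(2 × 7,350 × 92 / (45.3 × 0.60800)) ≈ 221.59

222 units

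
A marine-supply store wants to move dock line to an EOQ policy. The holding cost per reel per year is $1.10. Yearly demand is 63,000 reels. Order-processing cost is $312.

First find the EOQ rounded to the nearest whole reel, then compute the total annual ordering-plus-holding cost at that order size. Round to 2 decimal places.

$6,575.96

Optimal lot size Q* = (2 × 63,000 × $312 / $1.1)^½ ≈ 5,978.14 → Q = 5,978 reels
Annual ordering cost = (D/Q)·S = (63,000/5,978) × 312 = $3,288.06
Annual holding cost  = (Q/2)·H = (5,978/2) × 1.1 = $3,287.90
Total = $3,288.06 + $3,287.90 = $6,575.96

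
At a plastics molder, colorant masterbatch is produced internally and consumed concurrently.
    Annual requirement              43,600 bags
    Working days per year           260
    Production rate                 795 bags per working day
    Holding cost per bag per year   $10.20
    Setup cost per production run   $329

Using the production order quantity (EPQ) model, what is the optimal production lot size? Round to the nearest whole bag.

Daily demand d = 43,600/260 = 167.692; p = 795; 1 − d/p = 0.78907
EPQ = √(2DS / (H(1 − d/p)))
    = √(2 × 43,600 × 329 / (10.2 × 0.78907)) ≈ 1,887.99

1,888 bags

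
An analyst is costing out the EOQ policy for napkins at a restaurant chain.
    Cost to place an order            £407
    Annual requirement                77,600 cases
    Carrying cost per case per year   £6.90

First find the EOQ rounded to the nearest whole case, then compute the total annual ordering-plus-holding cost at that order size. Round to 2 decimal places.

£20,876.98

Optimal lot size Q* = (2 × 77,600 × £407 / £6.9)^½ ≈ 3,025.65 → Q = 3,026 cases
Annual ordering cost = (D/Q)·S = (77,600/3,026) × 407 = £10,437.28
Annual holding cost  = (Q/2)·H = (3,026/2) × 6.9 = £10,439.70
Total = £10,437.28 + £10,439.70 = £20,876.98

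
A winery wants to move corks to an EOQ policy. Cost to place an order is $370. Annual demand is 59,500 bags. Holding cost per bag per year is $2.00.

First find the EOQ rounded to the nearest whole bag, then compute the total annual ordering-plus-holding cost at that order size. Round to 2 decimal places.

EOQ = √(2DS/H) = √(2 × 59,500 × 370 / 2)
    = √(22,015,000.00) ≈ 4,692.01 → Q = 4,692 bags
Orders/yr = 59,500/4,692 = 12.681; ordering cost = 12.681 × $370 = $4,692.03
Average inventory = 4,692/2 = 2346; holding cost = 2346 × $2 = $4,692.00
Total = $4,692.03 + $4,692.00 = $9,384.03

$9,384.03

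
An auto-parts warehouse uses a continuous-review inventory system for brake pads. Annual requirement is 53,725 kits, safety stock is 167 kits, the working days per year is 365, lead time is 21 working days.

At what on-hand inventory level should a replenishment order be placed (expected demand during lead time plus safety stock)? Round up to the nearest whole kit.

Daily demand d = 53,725 / 365 = 147.192 kits/day
Demand during lead time = 147.192 × 21 = 3,091.03
Reorder point = 3,091.03 + 167 = 3,258.03 → round up

3,259 kits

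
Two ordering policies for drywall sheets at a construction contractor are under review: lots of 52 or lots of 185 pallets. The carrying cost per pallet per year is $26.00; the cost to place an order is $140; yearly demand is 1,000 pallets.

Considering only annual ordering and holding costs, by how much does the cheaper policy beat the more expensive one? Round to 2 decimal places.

$206.55

For each Q, cost = (D/Q)·S + (Q/2)·H.
TC(52) = (1,000/52)×140 + (52/2)×26 = $3,368.31
TC(185) = (1,000/185)×140 + (185/2)×26 = $3,161.76
Lots of 185 are cheaper by $206.55.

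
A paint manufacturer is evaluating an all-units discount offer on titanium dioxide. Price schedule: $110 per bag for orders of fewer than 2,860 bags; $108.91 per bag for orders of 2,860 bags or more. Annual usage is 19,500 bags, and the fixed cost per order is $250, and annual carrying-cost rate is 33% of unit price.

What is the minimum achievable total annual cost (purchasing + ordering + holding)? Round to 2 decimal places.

H₁ = 33%×$110 = $36.3000;  H₂ = 33%×$108.91 = $35.9403
EOQ₁ = √(2×19,500×250/36.3000) = 518.26  (< 2,860, feasible at tier 1)
EOQ₂ = √(2×19,500×250/35.9403) = 520.85  (< 2,860 → use Q = 2,860 at tier-2 price)
TC(tier 1 (EOQ₁), Q≈518.3) = $2,163,812.89
TC(tier 2, Q≈2,860.0) = $2,176,844.17
Minimum at tier 1 (EOQ₁): $2,163,812.89

$2,163,812.89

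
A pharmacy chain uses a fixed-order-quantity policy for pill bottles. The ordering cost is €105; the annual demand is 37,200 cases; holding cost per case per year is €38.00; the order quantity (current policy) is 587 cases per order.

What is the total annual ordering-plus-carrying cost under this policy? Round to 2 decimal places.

€17,807.17

Annual ordering cost = (D/Q)·S = (37,200/587) × 105 = €6,654.17
Annual holding cost  = (Q/2)·H = (587/2) × 38 = €11,153.00
Total = €6,654.17 + €11,153.00 = €17,807.17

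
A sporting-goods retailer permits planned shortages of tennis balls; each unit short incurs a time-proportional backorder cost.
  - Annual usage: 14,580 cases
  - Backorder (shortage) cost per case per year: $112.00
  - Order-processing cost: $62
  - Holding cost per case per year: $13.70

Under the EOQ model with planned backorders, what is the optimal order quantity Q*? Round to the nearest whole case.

385 cases

Q* = √(2DS/H) · √((H + b)/b)
   = √(2 × 14,580 × 62 / 13.7) · √((13.7 + 112) / 112)
   = 363.270 × 1.0594 ≈ 384.85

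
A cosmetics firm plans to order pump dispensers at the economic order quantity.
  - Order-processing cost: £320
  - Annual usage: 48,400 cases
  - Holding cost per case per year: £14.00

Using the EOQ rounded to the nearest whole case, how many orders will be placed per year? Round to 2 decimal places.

Optimal lot size Q* = (2 × 48,400 × £320 / £14)^½ ≈ 1,487.47 → Q = 1,487
Orders per year = D/Q = 48,400 / 1,487 = 32.549

32.55 orders per year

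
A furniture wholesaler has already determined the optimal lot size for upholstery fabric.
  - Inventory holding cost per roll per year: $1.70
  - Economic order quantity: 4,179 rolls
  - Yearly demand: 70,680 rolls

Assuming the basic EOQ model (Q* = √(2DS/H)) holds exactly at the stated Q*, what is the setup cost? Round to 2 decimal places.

Since Q* = (2DS/H)^½, squaring gives Q*²·H = 2DS.
S = Q²H / (2D) = 4,179² × 1.7 / (2 × 70,680) = 210.0231

$210.02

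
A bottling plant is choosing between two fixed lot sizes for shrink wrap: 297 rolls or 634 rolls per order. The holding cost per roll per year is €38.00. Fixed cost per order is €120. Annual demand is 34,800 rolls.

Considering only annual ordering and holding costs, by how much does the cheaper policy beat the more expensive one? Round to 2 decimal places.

Annual cost at Q: ordering D·S/Q plus holding Q·H/2.
TC(297) = (34,800/297)×120 + (297/2)×38 = €19,703.61
TC(634) = (34,800/634)×120 + (634/2)×38 = €18,632.75
|ΔTC| = |€19,703.61 − €18,632.75| = €1,070.86

€1,070.86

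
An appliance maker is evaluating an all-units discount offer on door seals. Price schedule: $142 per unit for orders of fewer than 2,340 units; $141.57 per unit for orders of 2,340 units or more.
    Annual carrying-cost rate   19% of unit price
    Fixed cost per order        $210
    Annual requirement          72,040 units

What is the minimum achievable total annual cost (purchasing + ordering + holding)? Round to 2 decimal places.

H₁ = 19%×$142 = $26.9800;  H₂ = 19%×$141.57 = $26.8983
EOQ₁ = √(2×72,040×210/26.9800) = 1,058.99  (< 2,340, feasible at tier 1)
EOQ₂ = √(2×72,040×210/26.8983) = 1,060.59  (< 2,340 → use Q = 2,340 at tier-2 price)
TC(tier 1 (EOQ₁), Q≈1,059.0) = $10,258,251.46
TC(tier 2, Q≈2,340.0) = $10,236,638.94
Minimum at tier 2: $10,236,638.94

$10,236,638.94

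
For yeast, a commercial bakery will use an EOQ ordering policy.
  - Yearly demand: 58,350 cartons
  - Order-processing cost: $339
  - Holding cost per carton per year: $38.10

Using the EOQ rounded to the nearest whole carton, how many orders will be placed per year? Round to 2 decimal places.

2DS/H = 2·58,350·339/38.1 = 1,038,354.33
EOQ = √1,038,354.33 ≈ 1,019.00 → Q = 1,019
N = D/Q = 58,350/1,019 ≈ 57.262 orders/yr

57.26 orders per year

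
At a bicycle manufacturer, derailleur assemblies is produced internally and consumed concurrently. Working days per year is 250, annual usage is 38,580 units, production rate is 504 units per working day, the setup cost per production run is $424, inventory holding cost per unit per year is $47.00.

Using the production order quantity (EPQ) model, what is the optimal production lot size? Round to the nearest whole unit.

Daily demand d = 38,580/250 = 154.320; p = 504; 1 − d/p = 0.69381
EPQ = √(2DS / (H(1 − d/p)))
    = √(2 × 38,580 × 424 / (47 × 0.69381)) ≈ 1,001.64

1,002 units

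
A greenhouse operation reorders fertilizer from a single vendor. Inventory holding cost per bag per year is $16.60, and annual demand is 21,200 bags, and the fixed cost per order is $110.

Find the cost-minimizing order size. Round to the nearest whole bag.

530 bags

Optimal lot size Q* = (2 × 21,200 × $110 / $16.6)^½ ≈ 530.06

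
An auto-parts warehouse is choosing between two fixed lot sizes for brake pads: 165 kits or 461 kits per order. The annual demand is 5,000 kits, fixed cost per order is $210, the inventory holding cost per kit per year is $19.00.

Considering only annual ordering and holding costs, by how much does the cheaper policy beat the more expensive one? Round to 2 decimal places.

Annual cost at Q: ordering D·S/Q plus holding Q·H/2.
TC(165) = (5,000/165)×210 + (165/2)×19 = $7,931.14
TC(461) = (5,000/461)×210 + (461/2)×19 = $6,657.16
|ΔTC| = |$7,931.14 − $6,657.16| = $1,273.98

$1,273.98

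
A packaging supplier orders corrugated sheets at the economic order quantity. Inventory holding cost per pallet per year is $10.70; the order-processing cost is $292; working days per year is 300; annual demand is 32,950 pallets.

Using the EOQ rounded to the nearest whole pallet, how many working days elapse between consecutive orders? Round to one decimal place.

Q* = √(2·D·S / H) = √(2·32,950·292 / 10.7) = √1,798,392.5 ≈ 1,341.04 → Q = 1,341 pallets
T = Q/D × 300 days = 1,341/32,950 × 300 = 12.209 days

12.2 days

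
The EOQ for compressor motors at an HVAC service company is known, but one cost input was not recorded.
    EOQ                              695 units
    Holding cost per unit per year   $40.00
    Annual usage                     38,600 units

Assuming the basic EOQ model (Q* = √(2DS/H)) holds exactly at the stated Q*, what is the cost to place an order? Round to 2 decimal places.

EOQ relation: Q² = 2DS/H, so rearrange for the unknown.
S = Q²H / (2D) = 695² × 40 / (2 × 38,600) = 250.2720

$250.27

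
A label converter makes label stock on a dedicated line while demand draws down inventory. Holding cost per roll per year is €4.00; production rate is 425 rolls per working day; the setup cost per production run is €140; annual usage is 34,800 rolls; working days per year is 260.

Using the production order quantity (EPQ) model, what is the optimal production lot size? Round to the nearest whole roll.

1,886 rolls

d = 34,800/260 = 133.8462 rolls/day;  effective holding cost H(1 − d/p) = 4·(1 − 133.8462/425) = 2.74027
Q* = √(2DS / H_eff) = √(2·34,800·140 / 2.74027) ≈ 1,885.70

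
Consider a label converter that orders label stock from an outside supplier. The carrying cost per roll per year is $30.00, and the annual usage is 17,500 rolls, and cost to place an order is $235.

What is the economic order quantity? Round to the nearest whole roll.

2DS/H = 2·17,500·235/30 = 274,166.67
EOQ = √274,166.67 ≈ 523.61

524 rolls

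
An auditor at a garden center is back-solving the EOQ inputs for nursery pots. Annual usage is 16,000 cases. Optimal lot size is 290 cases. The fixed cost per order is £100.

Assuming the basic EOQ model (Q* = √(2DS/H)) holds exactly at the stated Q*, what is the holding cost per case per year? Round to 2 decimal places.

£38.05

EOQ relation: Q² = 2DS/H, so rearrange for the unknown.
H = 2DS / Q² = 2 × 16,000 × 100 / 290² = 38.0499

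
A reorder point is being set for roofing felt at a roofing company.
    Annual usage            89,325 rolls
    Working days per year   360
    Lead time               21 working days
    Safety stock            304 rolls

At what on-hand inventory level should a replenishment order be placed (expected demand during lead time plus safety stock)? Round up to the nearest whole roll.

Daily demand d = 89,325 / 360 = 248.125 rolls/day
Demand during lead time = 248.125 × 21 = 5,210.62
Reorder point = 5,210.62 + 304 = 5,514.62 → round up

5,515 rolls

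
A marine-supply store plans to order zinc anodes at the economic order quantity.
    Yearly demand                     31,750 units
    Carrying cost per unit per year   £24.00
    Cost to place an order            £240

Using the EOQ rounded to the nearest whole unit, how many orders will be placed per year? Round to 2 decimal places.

Q* = √(2·D·S / H) = √(2·31,750·240 / 24) = √635,000.0 ≈ 796.87 → Q = 797
Orders per year = D/Q = 31,750 / 797 = 39.837

39.84 orders per year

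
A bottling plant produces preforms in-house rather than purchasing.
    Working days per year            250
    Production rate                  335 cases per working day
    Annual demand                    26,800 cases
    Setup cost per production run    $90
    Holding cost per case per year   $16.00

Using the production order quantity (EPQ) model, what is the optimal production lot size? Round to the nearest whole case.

Daily demand d = 26,800/250 = 107.200; p = 335; 1 − d/p = 0.68000
EPQ = √(2DS / (H(1 − d/p)))
    = √(2 × 26,800 × 90 / (16 × 0.68000)) ≈ 665.87

666 cases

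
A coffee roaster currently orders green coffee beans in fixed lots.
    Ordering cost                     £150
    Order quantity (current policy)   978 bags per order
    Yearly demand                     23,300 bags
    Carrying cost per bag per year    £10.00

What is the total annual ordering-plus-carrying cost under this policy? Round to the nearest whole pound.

Annual ordering cost = (D/Q)·S = (23,300/978) × 150 = £3,573.62
Annual holding cost  = (Q/2)·H = (978/2) × 10 = £4,890.00
Total = £3,573.62 + £4,890.00 = £8,463.62

£8,464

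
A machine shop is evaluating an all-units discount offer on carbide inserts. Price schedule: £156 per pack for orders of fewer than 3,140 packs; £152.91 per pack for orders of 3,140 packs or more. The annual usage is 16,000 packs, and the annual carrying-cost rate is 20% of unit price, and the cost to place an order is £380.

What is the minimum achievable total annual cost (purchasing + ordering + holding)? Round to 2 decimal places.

£2,496,510.05

H₁ = 20%×£156 = £31.2000;  H₂ = 20%×£152.91 = £30.5820
EOQ₁ = √(2×16,000×380/31.2000) = 624.29  (< 3,140, feasible at tier 1)
EOQ₂ = √(2×16,000×380/30.5820) = 630.57  (< 3,140 → use Q = 3,140 at tier-2 price)
TC(tier 1 (EOQ₁), Q≈624.3) = £2,515,477.99
TC(tier 2, Q≈3,140.0) = £2,496,510.05
Minimum at tier 2: £2,496,510.05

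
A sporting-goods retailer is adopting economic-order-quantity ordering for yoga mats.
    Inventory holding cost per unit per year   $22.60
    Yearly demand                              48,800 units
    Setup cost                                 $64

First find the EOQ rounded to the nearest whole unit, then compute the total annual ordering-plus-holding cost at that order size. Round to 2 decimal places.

Q* = √(2·D·S / H) = √(2·48,800·64 / 22.6) = √276,389.4 ≈ 525.73 → Q = 526 units
Annual ordering cost = (D/Q)·S = (48,800/526) × 64 = $5,937.64
Annual holding cost  = (Q/2)·H = (526/2) × 22.6 = $5,943.80
Total = $5,937.64 + $5,943.80 = $11,881.44

$11,881.44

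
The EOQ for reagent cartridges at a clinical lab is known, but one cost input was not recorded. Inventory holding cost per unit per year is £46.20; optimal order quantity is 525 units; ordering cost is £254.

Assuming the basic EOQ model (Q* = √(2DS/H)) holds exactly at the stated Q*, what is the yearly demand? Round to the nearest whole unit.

Since Q* = (2DS/H)^½, squaring gives Q*²·H = 2DS.
D = Q²H / (2S) = 525² × 46.2 / (2 × 254) = 25,066.68

25,067 units per year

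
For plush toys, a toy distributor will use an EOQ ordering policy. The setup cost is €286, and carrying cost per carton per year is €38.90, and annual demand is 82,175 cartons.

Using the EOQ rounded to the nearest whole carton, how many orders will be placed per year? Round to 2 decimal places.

74.77 orders per year

Optimal lot size Q* = (2 × 82,175 × €286 / €38.9)^½ ≈ 1,099.24 → Q = 1,099
N = D/Q = 82,175/1,099 ≈ 74.773 orders/yr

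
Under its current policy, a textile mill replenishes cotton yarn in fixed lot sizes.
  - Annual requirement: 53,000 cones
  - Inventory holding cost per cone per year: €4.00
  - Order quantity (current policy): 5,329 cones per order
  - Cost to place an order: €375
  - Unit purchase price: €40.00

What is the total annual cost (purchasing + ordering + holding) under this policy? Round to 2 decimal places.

€2,134,387.59

Orders/yr = 53,000/5,329 = 9.946; ordering cost = 9.946 × €375 = €3,729.59
Average inventory = 5,329/2 = 2664.5; holding cost = 2664.5 × €4 = €10,658.00
Purchase cost = D·C = 53,000 × 40 = €2,120,000.00
Total = €3,729.59 + €10,658.00 + €2,120,000.00 = €2,134,387.59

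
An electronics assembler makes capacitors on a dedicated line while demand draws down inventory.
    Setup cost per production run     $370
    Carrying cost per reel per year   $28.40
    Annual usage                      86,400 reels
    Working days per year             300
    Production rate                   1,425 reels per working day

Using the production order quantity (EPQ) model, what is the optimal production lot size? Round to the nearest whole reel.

1,680 reels

Daily demand d = 86,400/300 = 288.000; p = 1425; 1 − d/p = 0.79789
EPQ = √(2DS / (H(1 − d/p)))
    = √(2 × 86,400 × 370 / (28.4 × 0.79789)) ≈ 1,679.73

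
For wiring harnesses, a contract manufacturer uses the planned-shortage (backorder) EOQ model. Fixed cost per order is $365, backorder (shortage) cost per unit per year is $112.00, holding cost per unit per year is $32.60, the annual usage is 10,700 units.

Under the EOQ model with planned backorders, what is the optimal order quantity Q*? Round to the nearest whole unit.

Basic EOQ = √(2·10,700·365/32.6) = 489.491
Backorder adjustment √((H+b)/b) = √((32.6+112)/112) = 1.1363
Q* = 489.491 × 1.1363 ≈ 556.19

556 units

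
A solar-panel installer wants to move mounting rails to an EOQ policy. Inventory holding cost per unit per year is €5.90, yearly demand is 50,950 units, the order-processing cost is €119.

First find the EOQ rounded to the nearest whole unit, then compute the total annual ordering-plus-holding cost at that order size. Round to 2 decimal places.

Optimal lot size Q* = (2 × 50,950 × €119 / €5.9)^½ ≈ 1,433.62 → Q = 1,434 units
Orders/yr = 50,950/1,434 = 35.530; ordering cost = 35.530 × €119 = €4,228.07
Average inventory = 1,434/2 = 717; holding cost = 717 × €5.9 = €4,230.30
Total = €4,228.07 + €4,230.30 = €8,458.37

€8,458.37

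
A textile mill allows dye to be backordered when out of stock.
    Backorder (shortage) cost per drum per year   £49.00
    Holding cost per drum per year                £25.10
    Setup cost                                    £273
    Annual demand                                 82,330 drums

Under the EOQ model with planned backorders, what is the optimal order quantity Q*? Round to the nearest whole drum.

Q* = √(2DS/H) · √((H + b)/b)
   = √(2 × 82,330 × 273 / 25.1) · √((25.1 + 49) / 49)
   = 1,338.254 × 1.2297 ≈ 1,645.70

1,646 drums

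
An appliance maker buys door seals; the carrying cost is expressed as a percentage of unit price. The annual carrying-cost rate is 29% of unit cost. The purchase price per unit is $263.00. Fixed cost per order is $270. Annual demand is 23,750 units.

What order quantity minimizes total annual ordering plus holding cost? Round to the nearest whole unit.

410 units

Holding cost per unit per year: H = 29% × $263 = $76.2700
Optimal lot size Q* = (2 × 23,750 × $270 / $76.27)^½ ≈ 410.06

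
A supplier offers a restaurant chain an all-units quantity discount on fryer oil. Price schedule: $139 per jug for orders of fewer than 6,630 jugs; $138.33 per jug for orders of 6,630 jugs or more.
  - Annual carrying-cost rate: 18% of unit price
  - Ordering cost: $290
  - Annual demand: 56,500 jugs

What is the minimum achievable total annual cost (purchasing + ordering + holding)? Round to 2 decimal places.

$7,882,133.99

H₁ = 18%×$139 = $25.0200;  H₂ = 18%×$138.33 = $24.8994
EOQ₁ = √(2×56,500×290/25.0200) = 1,144.44  (< 6,630, feasible at tier 1)
EOQ₂ = √(2×56,500×290/24.8994) = 1,147.21  (< 6,630 → use Q = 6,630 at tier-2 price)
TC(tier 1 (EOQ₁), Q≈1,144.4) = $7,882,133.99
TC(tier 2, Q≈6,630.0) = $7,900,657.85
Minimum at tier 1 (EOQ₁): $7,882,133.99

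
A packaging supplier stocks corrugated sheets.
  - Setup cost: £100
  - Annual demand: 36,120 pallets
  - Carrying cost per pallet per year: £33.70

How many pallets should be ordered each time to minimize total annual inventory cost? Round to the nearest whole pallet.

463 pallets

2DS/H = 2·36,120·100/33.7 = 214,362.02
EOQ = √214,362.02 ≈ 462.99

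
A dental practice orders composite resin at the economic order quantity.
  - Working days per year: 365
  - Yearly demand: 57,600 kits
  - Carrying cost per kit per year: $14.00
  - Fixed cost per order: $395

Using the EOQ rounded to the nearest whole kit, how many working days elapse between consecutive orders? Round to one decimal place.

EOQ = √(2DS/H) = √(2 × 57,600 × 395 / 14)
    = √(3,250,285.71) ≈ 1,802.85 → Q = 1,803 kits
Cycle time = (working days × Q)/D = (365 × 1,803) / 57,600 = 11.425 days

11.4 days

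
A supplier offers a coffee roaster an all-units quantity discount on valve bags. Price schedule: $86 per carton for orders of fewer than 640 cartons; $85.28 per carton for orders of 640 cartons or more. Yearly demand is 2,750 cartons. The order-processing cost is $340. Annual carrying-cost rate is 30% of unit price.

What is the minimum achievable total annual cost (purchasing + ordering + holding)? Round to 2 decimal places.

H₁ = 30%×$86 = $25.8000;  H₂ = 30%×$85.28 = $25.5840
EOQ₁ = √(2×2,750×340/25.8000) = 269.22  (< 640, feasible at tier 1)
EOQ₂ = √(2×2,750×340/25.5840) = 270.36  (< 640 → use Q = 640 at tier-2 price)
TC(tier 1 (EOQ₁), Q≈269.2) = $243,445.93
TC(tier 2, Q≈640.0) = $244,167.82
Minimum at tier 1 (EOQ₁): $243,445.93

$243,445.93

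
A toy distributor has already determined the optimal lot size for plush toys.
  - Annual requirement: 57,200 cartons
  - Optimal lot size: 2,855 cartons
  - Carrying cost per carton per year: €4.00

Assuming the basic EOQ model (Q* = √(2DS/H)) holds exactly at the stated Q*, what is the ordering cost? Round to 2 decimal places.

EOQ relation: Q² = 2DS/H, so rearrange for the unknown.
S = Q²H / (2D) = 2,855² × 4 / (2 × 57,200) = 285.0009

€285.00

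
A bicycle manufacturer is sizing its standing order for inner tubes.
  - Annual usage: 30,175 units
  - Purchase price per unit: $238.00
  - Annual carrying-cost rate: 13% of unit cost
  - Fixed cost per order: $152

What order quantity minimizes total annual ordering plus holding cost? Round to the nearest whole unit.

Holding cost per unit per year: H = 13% × $238 = $30.9400
2DS/H = 2·30,175·152/30.94 = 296,483.52
EOQ = √296,483.52 ≈ 544.50

545 units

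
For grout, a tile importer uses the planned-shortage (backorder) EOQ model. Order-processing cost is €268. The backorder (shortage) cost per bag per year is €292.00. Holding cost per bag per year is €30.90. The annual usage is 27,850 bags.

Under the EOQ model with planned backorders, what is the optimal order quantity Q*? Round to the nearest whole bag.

731 bags

Basic EOQ = √(2·27,850·268/30.9) = 695.050
Backorder adjustment √((H+b)/b) = √((30.9+292)/292) = 1.0516
Q* = 695.050 × 1.0516 ≈ 730.90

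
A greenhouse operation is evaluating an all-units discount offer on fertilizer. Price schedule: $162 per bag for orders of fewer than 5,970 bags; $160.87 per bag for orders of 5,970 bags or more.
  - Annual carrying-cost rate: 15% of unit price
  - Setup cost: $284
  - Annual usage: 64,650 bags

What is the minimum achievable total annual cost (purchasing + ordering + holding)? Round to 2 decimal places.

$10,475,350.52

H₁ = 15%×$162 = $24.3000;  H₂ = 15%×$160.87 = $24.1305
EOQ₁ = √(2×64,650×284/24.3000) = 1,229.29  (< 5,970, feasible at tier 1)
EOQ₂ = √(2×64,650×284/24.1305) = 1,233.60  (< 5,970 → use Q = 5,970 at tier-2 price)
TC(tier 1 (EOQ₁), Q≈1,229.3) = $10,503,171.81
TC(tier 2, Q≈5,970.0) = $10,475,350.52
Minimum at tier 2: $10,475,350.52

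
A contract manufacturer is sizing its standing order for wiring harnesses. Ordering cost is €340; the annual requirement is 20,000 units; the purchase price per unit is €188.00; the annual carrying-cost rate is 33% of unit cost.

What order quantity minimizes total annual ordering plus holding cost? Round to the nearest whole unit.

468 units

Carrying cost H = €188 × 33% = €62.0400/unit/yr
Optimal lot size Q* = (2 × 20,000 × €340 / €62.04)^½ ≈ 468.20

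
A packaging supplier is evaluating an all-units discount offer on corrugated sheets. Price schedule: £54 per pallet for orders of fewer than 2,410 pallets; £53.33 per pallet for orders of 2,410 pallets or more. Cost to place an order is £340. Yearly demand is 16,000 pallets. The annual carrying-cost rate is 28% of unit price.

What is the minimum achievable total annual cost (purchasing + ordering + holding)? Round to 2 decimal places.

£873,530.80

H₁ = 28%×£54 = £15.1200;  H₂ = 28%×£53.33 = £14.9324
EOQ₁ = √(2×16,000×340/15.1200) = 848.28  (< 2,410, feasible at tier 1)
EOQ₂ = √(2×16,000×340/14.9324) = 853.59  (< 2,410 → use Q = 2,410 at tier-2 price)
TC(tier 1 (EOQ₁), Q≈848.3) = £876,825.97
TC(tier 2, Q≈2,410.0) = £873,530.80
Minimum at tier 2: £873,530.80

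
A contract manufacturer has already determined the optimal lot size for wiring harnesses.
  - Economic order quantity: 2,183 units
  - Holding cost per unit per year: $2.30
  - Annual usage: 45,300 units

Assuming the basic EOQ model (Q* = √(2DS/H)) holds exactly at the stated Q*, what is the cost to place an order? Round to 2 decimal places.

EOQ relation: Q² = 2DS/H, so rearrange for the unknown.
S = Q²H / (2D) = 2,183² × 2.3 / (2 × 45,300) = 120.9782

$120.98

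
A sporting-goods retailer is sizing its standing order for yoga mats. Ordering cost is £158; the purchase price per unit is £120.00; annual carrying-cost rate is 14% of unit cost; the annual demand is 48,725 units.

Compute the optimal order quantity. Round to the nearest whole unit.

H = i·C = 0.14 × £120 = £16.8000 per unit-year
Q* = √(2·D·S / H) = √(2·48,725·158 / 16.8) = √916,494.0 ≈ 957.34

957 units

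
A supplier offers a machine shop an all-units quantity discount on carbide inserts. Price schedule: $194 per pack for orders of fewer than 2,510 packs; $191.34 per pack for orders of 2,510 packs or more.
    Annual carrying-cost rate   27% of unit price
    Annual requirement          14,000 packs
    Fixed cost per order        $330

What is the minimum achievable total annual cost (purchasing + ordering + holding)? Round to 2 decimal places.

H₁ = 27%×$194 = $52.3800;  H₂ = 27%×$191.34 = $51.6618
EOQ₁ = √(2×14,000×330/52.3800) = 420.00  (< 2,510, feasible at tier 1)
EOQ₂ = √(2×14,000×330/51.6618) = 422.91  (< 2,510 → use Q = 2,510 at tier-2 price)
TC(tier 1 (EOQ₁), Q≈420.0) = $2,737,999.80
TC(tier 2, Q≈2,510.0) = $2,745,436.20
Minimum at tier 1 (EOQ₁): $2,737,999.80

$2,737,999.80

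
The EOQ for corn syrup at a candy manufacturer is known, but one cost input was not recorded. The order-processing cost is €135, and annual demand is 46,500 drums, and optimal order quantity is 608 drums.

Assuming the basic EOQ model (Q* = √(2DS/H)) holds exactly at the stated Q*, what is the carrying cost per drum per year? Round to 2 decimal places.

€33.96

Since Q* = (2DS/H)^½, squaring gives Q*²·H = 2DS.
H = 2DS / Q² = 2 × 46,500 × 135 / 608² = 33.9633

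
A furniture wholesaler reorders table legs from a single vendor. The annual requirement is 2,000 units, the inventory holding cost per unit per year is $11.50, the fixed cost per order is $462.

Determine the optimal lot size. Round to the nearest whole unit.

Q* = √(2·D·S / H) = √(2·2,000·462 / 11.5) = √160,695.7 ≈ 400.87

401 units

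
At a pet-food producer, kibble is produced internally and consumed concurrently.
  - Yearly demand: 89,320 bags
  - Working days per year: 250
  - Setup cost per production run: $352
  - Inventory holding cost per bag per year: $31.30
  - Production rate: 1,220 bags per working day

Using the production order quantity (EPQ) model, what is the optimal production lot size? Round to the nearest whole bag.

d = 89,320/250 = 357.2800 bags/day;  effective holding cost H(1 − d/p) = 31.3·(1 − 357.2800/1220) = 22.13372
Q* = √(2DS / H_eff) = √(2·89,320·352 / 22.13372) ≈ 1,685.52

1,686 bags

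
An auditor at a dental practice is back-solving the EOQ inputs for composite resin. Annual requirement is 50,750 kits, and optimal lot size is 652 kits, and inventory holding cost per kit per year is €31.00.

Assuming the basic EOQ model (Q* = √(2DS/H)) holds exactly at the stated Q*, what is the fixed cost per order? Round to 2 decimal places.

€129.83

EOQ relation: Q² = 2DS/H, so rearrange for the unknown.
S = Q²H / (2D) = 652² × 31 / (2 × 50,750) = 129.8347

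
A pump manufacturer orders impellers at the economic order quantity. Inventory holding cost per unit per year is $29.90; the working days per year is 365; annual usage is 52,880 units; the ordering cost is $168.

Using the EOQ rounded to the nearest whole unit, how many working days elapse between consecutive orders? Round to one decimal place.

5.3 days

2DS/H = 2·52,880·168/29.9 = 594,236.79
EOQ = √594,236.79 ≈ 770.87 → Q = 771 units
Cycle time = (working days × Q)/D = (365 × 771) / 52,880 = 5.322 days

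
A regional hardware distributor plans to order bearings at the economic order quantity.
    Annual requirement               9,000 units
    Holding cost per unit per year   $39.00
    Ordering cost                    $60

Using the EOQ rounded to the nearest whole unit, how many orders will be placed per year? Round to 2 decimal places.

Optimal lot size Q* = (2 × 9,000 × $60 / $39)^½ ≈ 166.41 → Q = 166
Orders per year = D/Q = 9,000 / 166 = 54.217

54.22 orders per year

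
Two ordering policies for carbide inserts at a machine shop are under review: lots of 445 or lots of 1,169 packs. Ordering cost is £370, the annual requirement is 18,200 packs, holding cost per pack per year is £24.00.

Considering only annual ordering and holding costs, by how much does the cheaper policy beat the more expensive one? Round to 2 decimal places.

£684.11

Annual cost at Q: ordering D·S/Q plus holding Q·H/2.
TC(445) = (18,200/445)×370 + (445/2)×24 = £20,472.58
TC(1,169) = (18,200/1,169)×370 + (1,169/2)×24 = £19,788.48
Lots of 1,169 are cheaper by £684.11.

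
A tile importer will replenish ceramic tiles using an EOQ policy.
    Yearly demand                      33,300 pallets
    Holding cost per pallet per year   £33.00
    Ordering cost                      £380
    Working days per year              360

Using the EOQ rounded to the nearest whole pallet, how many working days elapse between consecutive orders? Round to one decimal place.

9.5 days

Optimal lot size Q* = (2 × 33,300 × £380 / £33)^½ ≈ 875.73 → Q = 876 pallets
Cycle time = (working days × Q)/D = (360 × 876) / 33,300 = 9.470 days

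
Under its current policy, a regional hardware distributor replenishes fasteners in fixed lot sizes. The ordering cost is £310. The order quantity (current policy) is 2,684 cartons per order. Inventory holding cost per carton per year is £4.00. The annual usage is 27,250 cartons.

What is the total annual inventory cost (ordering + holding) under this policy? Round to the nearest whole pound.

£8,515

Annual ordering cost = (D/Q)·S = (27,250/2,684) × 310 = £3,147.35
Annual holding cost  = (Q/2)·H = (2,684/2) × 4 = £5,368.00
Total = £3,147.35 + £5,368.00 = £8,515.35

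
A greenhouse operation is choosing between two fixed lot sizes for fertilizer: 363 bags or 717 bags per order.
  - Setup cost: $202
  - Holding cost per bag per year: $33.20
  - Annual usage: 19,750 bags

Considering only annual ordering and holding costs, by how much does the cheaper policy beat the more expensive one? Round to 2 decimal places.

$450.20

Annual cost at Q: ordering D·S/Q plus holding Q·H/2.
TC(363) = (19,750/363)×202 + (363/2)×33.2 = $17,016.16
TC(717) = (19,750/717)×202 + (717/2)×33.2 = $17,466.36
|ΔTC| = |$17,016.16 − $17,466.36| = $450.20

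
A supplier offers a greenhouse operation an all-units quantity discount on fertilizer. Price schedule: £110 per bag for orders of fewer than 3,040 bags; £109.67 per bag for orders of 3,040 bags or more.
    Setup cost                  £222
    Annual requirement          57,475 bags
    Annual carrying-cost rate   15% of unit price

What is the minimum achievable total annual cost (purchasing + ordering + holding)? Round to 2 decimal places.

H₁ = 15%×£110 = £16.5000;  H₂ = 15%×£109.67 = £16.4505
EOQ₁ = √(2×57,475×222/16.5000) = 1,243.62  (< 3,040, feasible at tier 1)
EOQ₂ = √(2×57,475×222/16.4505) = 1,245.49  (< 3,040 → use Q = 3,040 at tier-2 price)
TC(tier 1 (EOQ₁), Q≈1,243.6) = £6,342,769.79
TC(tier 2, Q≈3,040.0) = £6,332,485.20
Minimum at tier 2: £6,332,485.20

£6,332,485.20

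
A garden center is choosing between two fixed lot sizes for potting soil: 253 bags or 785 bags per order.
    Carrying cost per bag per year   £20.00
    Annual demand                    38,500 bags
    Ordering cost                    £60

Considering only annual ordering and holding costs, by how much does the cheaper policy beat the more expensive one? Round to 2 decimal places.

For each Q, cost = (D/Q)·S + (Q/2)·H.
TC(253) = (38,500/253)×60 + (253/2)×20 = £11,660.43
TC(785) = (38,500/785)×60 + (785/2)×20 = £10,792.68
Cheaper: Q = 785.  Difference = £867.76

£867.76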